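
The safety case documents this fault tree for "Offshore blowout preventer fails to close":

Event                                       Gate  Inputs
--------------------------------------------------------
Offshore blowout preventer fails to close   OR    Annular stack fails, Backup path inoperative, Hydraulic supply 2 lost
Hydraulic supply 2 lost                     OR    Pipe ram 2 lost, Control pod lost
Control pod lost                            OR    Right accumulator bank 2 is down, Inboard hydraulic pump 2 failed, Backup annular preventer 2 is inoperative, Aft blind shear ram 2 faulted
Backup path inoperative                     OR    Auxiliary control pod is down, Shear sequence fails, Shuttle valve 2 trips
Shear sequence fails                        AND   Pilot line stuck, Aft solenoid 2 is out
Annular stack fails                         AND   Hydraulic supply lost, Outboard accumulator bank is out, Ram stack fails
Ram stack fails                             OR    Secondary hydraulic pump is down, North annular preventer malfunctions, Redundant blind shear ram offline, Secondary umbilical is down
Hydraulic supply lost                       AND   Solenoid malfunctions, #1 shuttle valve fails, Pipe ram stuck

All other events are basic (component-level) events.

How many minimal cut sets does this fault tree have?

Hydraulic supply lost [AND]: one cut set from each child combined → 1 × 1 × 1 = 1 cut set(s).
Ram stack fails [OR]: union of children's cut sets → 4 cut set(s).
Annular stack fails [AND]: one cut set from each child combined → 1 × 1 × 4 = 4 cut set(s).
Shear sequence fails [AND]: one cut set from each child combined → 1 × 1 = 1 cut set(s).
Backup path inoperative [OR]: union of children's cut sets → 3 cut set(s).
Control pod lost [OR]: union of children's cut sets → 4 cut set(s).
Hydraulic supply 2 lost [OR]: union of children's cut sets → 5 cut set(s).
Offshore blowout preventer fails to close [OR]: union of children's cut sets → 12 cut set(s).

12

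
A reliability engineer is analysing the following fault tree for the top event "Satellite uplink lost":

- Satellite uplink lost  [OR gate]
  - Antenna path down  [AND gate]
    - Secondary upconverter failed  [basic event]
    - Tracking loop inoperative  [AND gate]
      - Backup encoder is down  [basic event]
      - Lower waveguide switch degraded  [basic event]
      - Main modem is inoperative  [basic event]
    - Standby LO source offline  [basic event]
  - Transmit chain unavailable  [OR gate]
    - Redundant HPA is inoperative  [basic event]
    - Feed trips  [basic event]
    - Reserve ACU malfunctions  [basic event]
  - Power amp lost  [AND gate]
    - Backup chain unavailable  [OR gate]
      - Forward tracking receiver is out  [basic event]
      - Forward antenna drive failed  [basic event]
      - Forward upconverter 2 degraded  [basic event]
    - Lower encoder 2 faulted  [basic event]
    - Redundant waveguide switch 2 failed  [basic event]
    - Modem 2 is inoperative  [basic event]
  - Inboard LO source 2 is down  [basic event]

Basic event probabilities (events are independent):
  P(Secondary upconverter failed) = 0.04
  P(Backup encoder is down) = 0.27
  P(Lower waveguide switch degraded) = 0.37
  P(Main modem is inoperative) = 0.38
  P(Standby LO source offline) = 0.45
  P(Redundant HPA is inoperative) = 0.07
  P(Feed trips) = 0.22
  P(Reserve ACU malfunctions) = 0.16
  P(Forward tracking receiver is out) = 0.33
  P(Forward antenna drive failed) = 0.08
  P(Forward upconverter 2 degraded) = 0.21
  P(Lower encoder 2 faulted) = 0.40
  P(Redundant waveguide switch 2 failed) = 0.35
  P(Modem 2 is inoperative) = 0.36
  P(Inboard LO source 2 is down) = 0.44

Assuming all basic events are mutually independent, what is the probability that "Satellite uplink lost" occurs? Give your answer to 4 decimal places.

P(Tracking loop inoperative) [AND] = 0.27 × 0.37 × 0.38 = 0.037962
P(Antenna path down) [AND] = 0.04 × 0.037962 × 0.45 = 0.000683
P(Transmit chain unavailable) [OR] = 1 − (1−0.07) × (1−0.22) × (1−0.16) = 0.390664
P(Backup chain unavailable) [OR] = 1 − (1−0.33) × (1−0.08) × (1−0.21) = 0.513044
P(Power amp lost) [AND] = 0.513044 × 0.40 × 0.35 × 0.36 = 0.025857
P(Satellite uplink lost) [OR] = 1 − (1−0.000683) × (1−0.390664) × (1−0.025857) × (1−0.44) = 0.667822
Rounded to 4 decimal places: P(Satellite uplink lost) ≈ 0.6678.

0.6678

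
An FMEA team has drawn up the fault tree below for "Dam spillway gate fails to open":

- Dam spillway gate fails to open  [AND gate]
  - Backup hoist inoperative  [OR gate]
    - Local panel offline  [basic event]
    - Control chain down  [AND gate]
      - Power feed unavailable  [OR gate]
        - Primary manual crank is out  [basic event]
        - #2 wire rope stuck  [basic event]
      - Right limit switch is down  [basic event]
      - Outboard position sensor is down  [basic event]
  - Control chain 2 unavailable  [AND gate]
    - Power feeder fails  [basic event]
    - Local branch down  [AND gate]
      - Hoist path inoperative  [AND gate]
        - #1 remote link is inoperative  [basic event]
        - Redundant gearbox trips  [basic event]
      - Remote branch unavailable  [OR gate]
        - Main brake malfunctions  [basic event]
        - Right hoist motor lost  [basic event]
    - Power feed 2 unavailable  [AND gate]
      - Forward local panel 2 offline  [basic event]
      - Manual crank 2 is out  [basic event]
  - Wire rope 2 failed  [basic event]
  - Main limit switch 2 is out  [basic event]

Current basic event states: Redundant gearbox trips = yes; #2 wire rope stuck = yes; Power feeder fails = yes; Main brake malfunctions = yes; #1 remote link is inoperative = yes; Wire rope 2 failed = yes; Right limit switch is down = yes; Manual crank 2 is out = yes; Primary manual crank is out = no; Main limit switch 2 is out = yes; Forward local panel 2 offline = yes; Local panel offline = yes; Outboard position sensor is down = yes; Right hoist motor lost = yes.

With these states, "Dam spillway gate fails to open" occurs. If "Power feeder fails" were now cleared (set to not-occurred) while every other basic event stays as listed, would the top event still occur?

Counterfactual: set "Power feeder fails" to not occurred.
Power feed unavailable [OR]: Primary manual crank is out=not, #2 wire rope stuck=occurs → at least one input occurs → occurs.
Control chain down [AND]: Power feed unavailable=occurs, Right limit switch is down=occurs, Outboard position sensor is down=occurs → all inputs occur → occurs.
Backup hoist inoperative [OR]: Local panel offline=occurs, Control chain down=occurs → at least one input occurs → occurs.
Hoist path inoperative [AND]: #1 remote link is inoperative=occurs, Redundant gearbox trips=occurs → all inputs occur → occurs.
Remote branch unavailable [OR]: Main brake malfunctions=occurs, Right hoist motor lost=occurs → at least one input occurs → occurs.
Local branch down [AND]: Hoist path inoperative=occurs, Remote branch unavailable=occurs → all inputs occur → occurs.
Power feed 2 unavailable [AND]: Forward local panel 2 offline=occurs, Manual crank 2 is out=occurs → all inputs occur → occurs.
Control chain 2 unavailable [AND]: Power feeder fails=not, Local branch down=occurs, Power feed 2 unavailable=occurs → not all inputs occur → does not occur.
Dam spillway gate fails to open [AND]: Backup hoist inoperative=occurs, Control chain 2 unavailable=not, Wire rope 2 failed=occurs, Main limit switch 2 is out=occurs → not all inputs occur → does not occur.

No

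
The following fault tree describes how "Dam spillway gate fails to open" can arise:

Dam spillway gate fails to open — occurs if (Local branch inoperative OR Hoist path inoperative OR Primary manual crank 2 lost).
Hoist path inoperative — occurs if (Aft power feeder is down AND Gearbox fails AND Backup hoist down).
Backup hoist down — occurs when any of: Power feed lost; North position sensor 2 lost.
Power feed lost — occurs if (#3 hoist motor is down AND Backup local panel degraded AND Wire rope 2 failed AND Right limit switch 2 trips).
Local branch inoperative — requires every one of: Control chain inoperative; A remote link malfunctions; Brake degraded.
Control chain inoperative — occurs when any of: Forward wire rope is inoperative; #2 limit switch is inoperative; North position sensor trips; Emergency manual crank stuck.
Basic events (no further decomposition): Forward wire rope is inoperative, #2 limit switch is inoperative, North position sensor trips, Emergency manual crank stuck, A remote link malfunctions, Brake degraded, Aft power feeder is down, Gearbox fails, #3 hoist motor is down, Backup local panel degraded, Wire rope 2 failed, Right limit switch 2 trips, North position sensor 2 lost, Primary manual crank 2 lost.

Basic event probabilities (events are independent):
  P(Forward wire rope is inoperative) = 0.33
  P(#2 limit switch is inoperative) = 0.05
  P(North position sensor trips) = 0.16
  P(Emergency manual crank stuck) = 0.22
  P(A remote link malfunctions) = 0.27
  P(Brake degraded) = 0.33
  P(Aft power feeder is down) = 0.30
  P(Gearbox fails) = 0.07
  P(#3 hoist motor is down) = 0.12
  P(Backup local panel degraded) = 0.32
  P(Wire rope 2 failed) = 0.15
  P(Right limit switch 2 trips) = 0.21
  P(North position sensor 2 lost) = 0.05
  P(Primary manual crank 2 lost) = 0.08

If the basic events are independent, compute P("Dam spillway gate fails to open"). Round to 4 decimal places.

0.1287

P(Control chain inoperative) [OR] = 1 − (1−0.33) × (1−0.05) × (1−0.16) × (1−0.22) = 0.582965
P(Local branch inoperative) [AND] = 0.582965 × 0.27 × 0.33 = 0.051942
P(Power feed lost) [AND] = 0.12 × 0.32 × 0.15 × 0.21 = 0.001210
P(Backup hoist down) [OR] = 1 − (1−0.001210) × (1−0.05) = 0.051150
P(Hoist path inoperative) [AND] = 0.30 × 0.07 × 0.051150 = 0.001074
P(Dam spillway gate fails to open) [OR] = 1 − (1−0.051942) × (1−0.001074) × (1−0.08) = 0.128723
Rounded to 4 decimal places: P(Dam spillway gate fails to open) ≈ 0.1287.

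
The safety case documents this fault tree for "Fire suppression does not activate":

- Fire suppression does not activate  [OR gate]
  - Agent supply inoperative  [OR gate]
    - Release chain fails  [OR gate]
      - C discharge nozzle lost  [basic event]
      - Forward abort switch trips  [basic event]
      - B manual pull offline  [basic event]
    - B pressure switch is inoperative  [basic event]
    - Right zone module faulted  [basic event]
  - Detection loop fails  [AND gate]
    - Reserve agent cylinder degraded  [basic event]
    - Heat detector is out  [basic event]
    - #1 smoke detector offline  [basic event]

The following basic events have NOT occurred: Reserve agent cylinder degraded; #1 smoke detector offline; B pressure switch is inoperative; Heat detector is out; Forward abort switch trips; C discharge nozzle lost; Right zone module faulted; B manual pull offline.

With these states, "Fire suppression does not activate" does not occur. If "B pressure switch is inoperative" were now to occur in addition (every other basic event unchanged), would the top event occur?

Counterfactual: set "B pressure switch is inoperative" to occurred.
Release chain fails [OR]: C discharge nozzle lost=not, Forward abort switch trips=not, B manual pull offline=not → no input occurs → does not occur.
Agent supply inoperative [OR]: Release chain fails=not, B pressure switch is inoperative=occurs, Right zone module faulted=not → at least one input occurs → occurs.
Detection loop fails [AND]: Reserve agent cylinder degraded=not, Heat detector is out=not, #1 smoke detector offline=not → not all inputs occur → does not occur.
Fire suppression does not activate [OR]: Agent supply inoperative=occurs, Detection loop fails=not → at least one input occurs → occurs.

Yes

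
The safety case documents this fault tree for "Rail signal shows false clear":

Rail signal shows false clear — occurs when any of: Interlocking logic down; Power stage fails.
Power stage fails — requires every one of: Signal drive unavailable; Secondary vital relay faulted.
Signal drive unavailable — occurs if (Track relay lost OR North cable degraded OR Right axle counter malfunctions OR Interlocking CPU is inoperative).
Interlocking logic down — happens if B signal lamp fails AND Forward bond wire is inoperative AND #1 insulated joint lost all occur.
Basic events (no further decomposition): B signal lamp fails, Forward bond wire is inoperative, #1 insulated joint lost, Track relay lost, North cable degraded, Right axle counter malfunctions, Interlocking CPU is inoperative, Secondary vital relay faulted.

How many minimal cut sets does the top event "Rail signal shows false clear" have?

Interlocking logic down [AND]: one cut set from each child combined → 1 × 1 × 1 = 1 cut set(s).
Signal drive unavailable [OR]: union of children's cut sets → 4 cut set(s).
Power stage fails [AND]: one cut set from each child combined → 4 × 1 = 4 cut set(s).
Rail signal shows false clear [OR]: union of children's cut sets → 5 cut set(s).
Minimal cut sets: {#1 insulated joint lost, B signal lamp fails, Forward bond wire is inoperative}; {Secondary vital relay faulted, Track relay lost}; {North cable degraded, Secondary vital relay faulted}; {Right axle counter malfunctions, Secondary vital relay faulted}; {Interlocking CPU is inoperative, Secondary vital relay faulted}.

5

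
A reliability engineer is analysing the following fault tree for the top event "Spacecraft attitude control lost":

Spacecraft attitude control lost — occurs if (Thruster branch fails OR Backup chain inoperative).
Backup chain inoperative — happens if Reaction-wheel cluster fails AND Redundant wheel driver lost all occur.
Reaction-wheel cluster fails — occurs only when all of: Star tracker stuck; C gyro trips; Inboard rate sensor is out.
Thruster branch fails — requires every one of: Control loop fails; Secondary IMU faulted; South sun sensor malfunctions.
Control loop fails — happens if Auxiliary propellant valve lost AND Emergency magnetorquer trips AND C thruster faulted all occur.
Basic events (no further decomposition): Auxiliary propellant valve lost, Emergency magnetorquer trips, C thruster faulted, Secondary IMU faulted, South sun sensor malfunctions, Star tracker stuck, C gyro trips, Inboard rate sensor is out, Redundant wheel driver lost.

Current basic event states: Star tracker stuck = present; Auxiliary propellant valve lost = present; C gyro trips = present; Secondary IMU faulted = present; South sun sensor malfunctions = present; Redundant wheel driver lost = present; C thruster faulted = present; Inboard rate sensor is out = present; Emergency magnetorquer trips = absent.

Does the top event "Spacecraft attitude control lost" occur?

Yes

Control loop fails [AND]: Auxiliary propellant valve lost=occurs, Emergency magnetorquer trips=not, C thruster faulted=occurs → not all inputs occur → does not occur.
Thruster branch fails [AND]: Control loop fails=not, Secondary IMU faulted=occurs, South sun sensor malfunctions=occurs → not all inputs occur → does not occur.
Reaction-wheel cluster fails [AND]: Star tracker stuck=occurs, C gyro trips=occurs, Inboard rate sensor is out=occurs → all inputs occur → occurs.
Backup chain inoperative [AND]: Reaction-wheel cluster fails=occurs, Redundant wheel driver lost=occurs → all inputs occur → occurs.
Spacecraft attitude control lost [OR]: Thruster branch fails=not, Backup chain inoperative=occurs → at least one input occurs → occurs.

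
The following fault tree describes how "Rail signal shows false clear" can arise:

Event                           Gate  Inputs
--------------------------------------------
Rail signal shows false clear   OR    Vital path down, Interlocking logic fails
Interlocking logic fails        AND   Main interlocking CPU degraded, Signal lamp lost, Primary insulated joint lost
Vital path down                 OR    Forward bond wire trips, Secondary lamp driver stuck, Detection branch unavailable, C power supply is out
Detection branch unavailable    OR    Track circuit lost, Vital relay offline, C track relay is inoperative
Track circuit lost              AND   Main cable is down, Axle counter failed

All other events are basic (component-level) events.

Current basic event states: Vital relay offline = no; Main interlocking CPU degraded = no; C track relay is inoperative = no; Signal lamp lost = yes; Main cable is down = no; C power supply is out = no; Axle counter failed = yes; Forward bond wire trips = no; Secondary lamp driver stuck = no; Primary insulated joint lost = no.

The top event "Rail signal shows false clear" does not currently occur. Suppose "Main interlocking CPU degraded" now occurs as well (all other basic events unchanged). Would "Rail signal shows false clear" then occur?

No

Counterfactual: set "Main interlocking CPU degraded" to occurred.
Track circuit lost [AND]: Main cable is down=not, Axle counter failed=occurs → not all inputs occur → does not occur.
Detection branch unavailable [OR]: Track circuit lost=not, Vital relay offline=not, C track relay is inoperative=not → no input occurs → does not occur.
Vital path down [OR]: Forward bond wire trips=not, Secondary lamp driver stuck=not, Detection branch unavailable=not, C power supply is out=not → no input occurs → does not occur.
Interlocking logic fails [AND]: Main interlocking CPU degraded=occurs, Signal lamp lost=occurs, Primary insulated joint lost=not → not all inputs occur → does not occur.
Rail signal shows false clear [OR]: Vital path down=not, Interlocking logic fails=not → no input occurs → does not occur.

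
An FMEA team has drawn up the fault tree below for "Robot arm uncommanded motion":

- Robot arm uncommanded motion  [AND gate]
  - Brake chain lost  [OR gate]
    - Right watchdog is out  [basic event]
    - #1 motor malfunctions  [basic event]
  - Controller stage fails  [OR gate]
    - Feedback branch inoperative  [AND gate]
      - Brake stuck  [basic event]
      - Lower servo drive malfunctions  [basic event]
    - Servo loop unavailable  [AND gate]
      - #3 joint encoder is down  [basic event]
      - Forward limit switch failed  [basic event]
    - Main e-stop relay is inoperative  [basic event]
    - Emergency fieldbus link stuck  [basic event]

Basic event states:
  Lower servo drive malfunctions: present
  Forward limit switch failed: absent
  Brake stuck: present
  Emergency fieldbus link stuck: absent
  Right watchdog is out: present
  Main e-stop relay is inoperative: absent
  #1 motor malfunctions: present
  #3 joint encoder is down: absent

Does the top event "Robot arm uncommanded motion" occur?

Brake chain lost [OR]: Right watchdog is out=occurs, #1 motor malfunctions=occurs → at least one input occurs → occurs.
Feedback branch inoperative [AND]: Brake stuck=occurs, Lower servo drive malfunctions=occurs → all inputs occur → occurs.
Servo loop unavailable [AND]: #3 joint encoder is down=not, Forward limit switch failed=not → not all inputs occur → does not occur.
Controller stage fails [OR]: Feedback branch inoperative=occurs, Servo loop unavailable=not, Main e-stop relay is inoperative=not, Emergency fieldbus link stuck=not → at least one input occurs → occurs.
Robot arm uncommanded motion [AND]: Brake chain lost=occurs, Controller stage fails=occurs → all inputs occur → occurs.

Yes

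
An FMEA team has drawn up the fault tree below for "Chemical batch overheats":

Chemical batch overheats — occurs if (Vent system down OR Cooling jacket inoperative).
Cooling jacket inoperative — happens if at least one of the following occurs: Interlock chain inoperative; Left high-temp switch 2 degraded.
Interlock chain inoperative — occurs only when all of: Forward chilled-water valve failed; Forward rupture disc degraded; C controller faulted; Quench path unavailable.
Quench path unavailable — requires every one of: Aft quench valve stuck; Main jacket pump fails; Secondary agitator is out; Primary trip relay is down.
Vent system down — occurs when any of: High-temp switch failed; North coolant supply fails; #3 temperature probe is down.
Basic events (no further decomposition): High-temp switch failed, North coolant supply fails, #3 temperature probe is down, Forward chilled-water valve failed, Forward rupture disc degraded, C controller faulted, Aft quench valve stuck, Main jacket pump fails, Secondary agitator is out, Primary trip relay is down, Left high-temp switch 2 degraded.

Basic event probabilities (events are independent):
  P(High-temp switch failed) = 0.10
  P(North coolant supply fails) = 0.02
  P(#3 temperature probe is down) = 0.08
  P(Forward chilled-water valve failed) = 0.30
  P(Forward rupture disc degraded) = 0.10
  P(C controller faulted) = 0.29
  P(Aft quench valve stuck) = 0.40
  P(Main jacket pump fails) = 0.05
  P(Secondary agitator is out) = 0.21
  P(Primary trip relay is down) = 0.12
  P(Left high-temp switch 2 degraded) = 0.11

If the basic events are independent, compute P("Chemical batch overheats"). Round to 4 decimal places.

0.2778

P(Vent system down) [OR] = 1 − (1−0.10) × (1−0.02) × (1−0.08) = 0.188560
P(Quench path unavailable) [AND] = 0.40 × 0.05 × 0.21 × 0.12 = 0.000504
P(Interlock chain inoperative) [AND] = 0.30 × 0.10 × 0.29 × 0.000504 = 0.000004
P(Cooling jacket inoperative) [OR] = 1 − (1−0.000004) × (1−0.11) = 0.110004
P(Chemical batch overheats) [OR] = 1 − (1−0.188560) × (1−0.110004) = 0.277822
Rounded to 4 decimal places: P(Chemical batch overheats) ≈ 0.2778.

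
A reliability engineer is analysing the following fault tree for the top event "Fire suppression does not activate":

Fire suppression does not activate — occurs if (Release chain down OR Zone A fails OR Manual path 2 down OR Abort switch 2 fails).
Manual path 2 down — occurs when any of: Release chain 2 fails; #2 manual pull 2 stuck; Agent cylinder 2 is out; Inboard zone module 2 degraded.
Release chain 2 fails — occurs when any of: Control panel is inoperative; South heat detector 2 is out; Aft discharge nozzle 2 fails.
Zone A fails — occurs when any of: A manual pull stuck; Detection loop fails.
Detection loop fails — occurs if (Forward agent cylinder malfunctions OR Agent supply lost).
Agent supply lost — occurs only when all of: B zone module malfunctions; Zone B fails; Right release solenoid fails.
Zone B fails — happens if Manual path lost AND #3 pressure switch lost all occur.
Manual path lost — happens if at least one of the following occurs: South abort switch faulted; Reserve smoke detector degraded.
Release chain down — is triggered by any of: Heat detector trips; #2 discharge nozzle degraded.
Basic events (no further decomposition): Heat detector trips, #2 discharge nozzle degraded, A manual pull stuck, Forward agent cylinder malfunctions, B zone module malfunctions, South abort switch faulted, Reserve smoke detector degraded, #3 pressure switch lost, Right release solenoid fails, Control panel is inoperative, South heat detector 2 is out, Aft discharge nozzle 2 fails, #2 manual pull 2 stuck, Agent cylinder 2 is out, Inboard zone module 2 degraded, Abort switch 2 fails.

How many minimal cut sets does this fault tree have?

13

Release chain down [OR]: union of children's cut sets → 2 cut set(s).
Manual path lost [OR]: union of children's cut sets → 2 cut set(s).
Zone B fails [AND]: one cut set from each child combined → 2 × 1 = 2 cut set(s).
Agent supply lost [AND]: one cut set from each child combined → 1 × 2 × 1 = 2 cut set(s).
Detection loop fails [OR]: union of children's cut sets → 3 cut set(s).
Zone A fails [OR]: union of children's cut sets → 4 cut set(s).
Release chain 2 fails [OR]: union of children's cut sets → 3 cut set(s).
Manual path 2 down [OR]: union of children's cut sets → 6 cut set(s).
Fire suppression does not activate [OR]: union of children's cut sets → 13 cut set(s).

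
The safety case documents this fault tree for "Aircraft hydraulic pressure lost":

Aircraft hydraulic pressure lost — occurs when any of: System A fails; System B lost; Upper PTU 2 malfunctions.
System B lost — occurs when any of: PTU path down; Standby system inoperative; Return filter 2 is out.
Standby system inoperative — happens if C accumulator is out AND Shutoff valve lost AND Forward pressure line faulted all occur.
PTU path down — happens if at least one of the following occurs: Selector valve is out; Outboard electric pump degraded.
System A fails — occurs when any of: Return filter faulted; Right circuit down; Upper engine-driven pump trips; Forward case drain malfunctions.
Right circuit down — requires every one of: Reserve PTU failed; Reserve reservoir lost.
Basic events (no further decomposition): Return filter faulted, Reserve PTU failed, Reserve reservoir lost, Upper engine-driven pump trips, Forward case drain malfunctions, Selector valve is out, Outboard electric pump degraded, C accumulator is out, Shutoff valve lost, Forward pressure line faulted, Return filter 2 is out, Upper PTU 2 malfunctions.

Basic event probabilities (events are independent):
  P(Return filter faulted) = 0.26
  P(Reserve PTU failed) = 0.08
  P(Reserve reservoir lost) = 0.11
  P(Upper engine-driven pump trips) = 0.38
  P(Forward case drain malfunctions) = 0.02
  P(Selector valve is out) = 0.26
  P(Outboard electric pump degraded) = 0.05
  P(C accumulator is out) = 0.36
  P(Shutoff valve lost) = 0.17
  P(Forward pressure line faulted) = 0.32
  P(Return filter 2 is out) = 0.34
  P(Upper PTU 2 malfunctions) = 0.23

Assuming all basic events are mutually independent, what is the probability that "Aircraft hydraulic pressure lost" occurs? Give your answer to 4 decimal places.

0.8439

P(Right circuit down) [AND] = 0.08 × 0.11 = 0.008800
P(System A fails) [OR] = 1 − (1−0.26) × (1−0.008800) × (1−0.38) × (1−0.02) = 0.554333
P(PTU path down) [OR] = 1 − (1−0.26) × (1−0.05) = 0.297000
P(Standby system inoperative) [AND] = 0.36 × 0.17 × 0.32 = 0.019584
P(System B lost) [OR] = 1 − (1−0.297000) × (1−0.019584) × (1−0.34) = 0.545107
P(Aircraft hydraulic pressure lost) [OR] = 1 − (1−0.554333) × (1−0.545107) × (1−0.23) = 0.843897
Rounded to 4 decimal places: P(Aircraft hydraulic pressure lost) ≈ 0.8439.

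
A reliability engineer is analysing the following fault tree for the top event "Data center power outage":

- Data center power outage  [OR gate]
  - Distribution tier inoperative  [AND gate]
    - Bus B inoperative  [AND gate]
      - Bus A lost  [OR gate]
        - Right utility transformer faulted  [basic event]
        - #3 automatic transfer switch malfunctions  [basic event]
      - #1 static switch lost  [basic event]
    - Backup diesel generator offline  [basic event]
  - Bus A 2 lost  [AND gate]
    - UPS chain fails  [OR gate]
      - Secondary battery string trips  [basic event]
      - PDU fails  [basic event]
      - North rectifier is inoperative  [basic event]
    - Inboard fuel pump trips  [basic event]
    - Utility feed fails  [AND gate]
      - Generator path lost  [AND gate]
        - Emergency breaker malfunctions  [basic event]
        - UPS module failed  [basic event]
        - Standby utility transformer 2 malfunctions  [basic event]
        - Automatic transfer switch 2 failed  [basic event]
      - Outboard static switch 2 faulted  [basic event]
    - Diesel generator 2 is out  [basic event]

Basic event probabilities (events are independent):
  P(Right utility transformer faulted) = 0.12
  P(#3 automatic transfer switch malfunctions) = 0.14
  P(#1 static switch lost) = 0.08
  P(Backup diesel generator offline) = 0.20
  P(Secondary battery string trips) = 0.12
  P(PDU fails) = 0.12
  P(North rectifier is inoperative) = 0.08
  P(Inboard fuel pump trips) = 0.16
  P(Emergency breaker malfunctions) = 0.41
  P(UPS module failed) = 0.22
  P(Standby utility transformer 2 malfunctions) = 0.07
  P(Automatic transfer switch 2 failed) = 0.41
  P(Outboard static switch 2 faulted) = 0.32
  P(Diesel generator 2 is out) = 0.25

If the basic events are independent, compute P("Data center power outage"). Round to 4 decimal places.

0.0039

P(Bus A lost) [OR] = 1 − (1−0.12) × (1−0.14) = 0.243200
P(Bus B inoperative) [AND] = 0.243200 × 0.08 = 0.019456
P(Distribution tier inoperative) [AND] = 0.019456 × 0.20 = 0.003891
P(UPS chain fails) [OR] = 1 − (1−0.12) × (1−0.12) × (1−0.08) = 0.287552
P(Generator path lost) [AND] = 0.41 × 0.22 × 0.07 × 0.41 = 0.002589
P(Utility feed fails) [AND] = 0.002589 × 0.32 = 0.000828
P(Bus A 2 lost) [AND] = 0.287552 × 0.16 × 0.000828 × 0.25 = 0.000010
P(Data center power outage) [OR] = 1 − (1−0.003891) × (1−0.000010) = 0.003901
Rounded to 4 decimal places: P(Data center power outage) ≈ 0.0039.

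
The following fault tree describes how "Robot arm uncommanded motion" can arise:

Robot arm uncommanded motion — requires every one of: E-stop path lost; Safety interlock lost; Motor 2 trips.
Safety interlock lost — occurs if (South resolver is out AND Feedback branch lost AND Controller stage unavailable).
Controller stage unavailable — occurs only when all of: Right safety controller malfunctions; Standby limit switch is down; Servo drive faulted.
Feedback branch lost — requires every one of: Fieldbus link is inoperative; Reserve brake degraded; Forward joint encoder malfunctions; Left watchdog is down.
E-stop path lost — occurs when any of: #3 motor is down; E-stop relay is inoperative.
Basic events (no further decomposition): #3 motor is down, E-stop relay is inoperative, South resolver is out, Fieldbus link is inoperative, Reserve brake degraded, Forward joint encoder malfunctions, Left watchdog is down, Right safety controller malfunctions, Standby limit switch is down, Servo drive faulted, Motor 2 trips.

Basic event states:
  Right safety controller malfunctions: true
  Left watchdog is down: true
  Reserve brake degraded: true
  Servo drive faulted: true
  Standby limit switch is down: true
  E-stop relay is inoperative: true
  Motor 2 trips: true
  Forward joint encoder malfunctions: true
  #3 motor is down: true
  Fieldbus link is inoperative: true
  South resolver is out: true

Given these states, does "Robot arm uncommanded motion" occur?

Yes

E-stop path lost [OR]: #3 motor is down=occurs, E-stop relay is inoperative=occurs → at least one input occurs → occurs.
Feedback branch lost [AND]: Fieldbus link is inoperative=occurs, Reserve brake degraded=occurs, Forward joint encoder malfunctions=occurs, Left watchdog is down=occurs → all inputs occur → occurs.
Controller stage unavailable [AND]: Right safety controller malfunctions=occurs, Standby limit switch is down=occurs, Servo drive faulted=occurs → all inputs occur → occurs.
Safety interlock lost [AND]: South resolver is out=occurs, Feedback branch lost=occurs, Controller stage unavailable=occurs → all inputs occur → occurs.
Robot arm uncommanded motion [AND]: E-stop path lost=occurs, Safety interlock lost=occurs, Motor 2 trips=occurs → all inputs occur → occurs.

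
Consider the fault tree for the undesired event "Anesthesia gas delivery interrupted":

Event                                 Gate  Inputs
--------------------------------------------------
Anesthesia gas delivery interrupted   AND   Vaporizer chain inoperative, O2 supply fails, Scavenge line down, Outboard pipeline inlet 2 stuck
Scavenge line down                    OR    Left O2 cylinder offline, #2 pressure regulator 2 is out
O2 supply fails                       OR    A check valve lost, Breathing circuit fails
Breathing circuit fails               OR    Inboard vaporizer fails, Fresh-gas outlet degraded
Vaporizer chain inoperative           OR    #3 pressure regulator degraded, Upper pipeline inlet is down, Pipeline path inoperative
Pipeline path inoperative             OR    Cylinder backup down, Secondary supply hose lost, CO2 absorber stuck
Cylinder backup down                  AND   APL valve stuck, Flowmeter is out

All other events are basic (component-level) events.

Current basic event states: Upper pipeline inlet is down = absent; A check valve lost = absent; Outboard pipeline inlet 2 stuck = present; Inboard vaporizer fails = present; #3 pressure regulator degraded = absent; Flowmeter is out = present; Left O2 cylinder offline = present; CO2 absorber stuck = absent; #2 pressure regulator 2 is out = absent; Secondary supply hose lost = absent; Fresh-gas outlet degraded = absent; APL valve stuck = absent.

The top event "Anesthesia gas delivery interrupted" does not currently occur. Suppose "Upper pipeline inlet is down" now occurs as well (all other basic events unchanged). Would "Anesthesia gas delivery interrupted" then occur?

Yes

Counterfactual: set "Upper pipeline inlet is down" to occurred.
Cylinder backup down [AND]: APL valve stuck=not, Flowmeter is out=occurs → not all inputs occur → does not occur.
Pipeline path inoperative [OR]: Cylinder backup down=not, Secondary supply hose lost=not, CO2 absorber stuck=not → no input occurs → does not occur.
Vaporizer chain inoperative [OR]: #3 pressure regulator degraded=not, Upper pipeline inlet is down=occurs, Pipeline path inoperative=not → at least one input occurs → occurs.
Breathing circuit fails [OR]: Inboard vaporizer fails=occurs, Fresh-gas outlet degraded=not → at least one input occurs → occurs.
O2 supply fails [OR]: A check valve lost=not, Breathing circuit fails=occurs → at least one input occurs → occurs.
Scavenge line down [OR]: Left O2 cylinder offline=occurs, #2 pressure regulator 2 is out=not → at least one input occurs → occurs.
Anesthesia gas delivery interrupted [AND]: Vaporizer chain inoperative=occurs, O2 supply fails=occurs, Scavenge line down=occurs, Outboard pipeline inlet 2 stuck=occurs → all inputs occur → occurs.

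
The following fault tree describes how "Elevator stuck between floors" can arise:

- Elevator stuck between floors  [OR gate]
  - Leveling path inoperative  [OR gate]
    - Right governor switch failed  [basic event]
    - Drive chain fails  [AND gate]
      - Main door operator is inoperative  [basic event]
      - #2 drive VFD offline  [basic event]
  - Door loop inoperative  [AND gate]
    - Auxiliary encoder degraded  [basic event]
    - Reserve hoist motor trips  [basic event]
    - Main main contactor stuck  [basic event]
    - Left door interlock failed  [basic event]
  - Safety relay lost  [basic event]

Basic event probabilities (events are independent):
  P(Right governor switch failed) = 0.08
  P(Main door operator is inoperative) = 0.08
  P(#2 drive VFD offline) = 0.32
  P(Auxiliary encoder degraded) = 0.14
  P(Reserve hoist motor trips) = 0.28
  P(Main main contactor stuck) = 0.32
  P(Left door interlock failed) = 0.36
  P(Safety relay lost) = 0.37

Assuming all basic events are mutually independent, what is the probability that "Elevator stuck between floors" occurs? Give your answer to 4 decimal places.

0.4378

P(Drive chain fails) [AND] = 0.08 × 0.32 = 0.025600
P(Leveling path inoperative) [OR] = 1 − (1−0.08) × (1−0.025600) = 0.103552
P(Door loop inoperative) [AND] = 0.14 × 0.28 × 0.32 × 0.36 = 0.004516
P(Elevator stuck between floors) [OR] = 1 − (1−0.103552) × (1−0.004516) × (1−0.37) = 0.437788
Rounded to 4 decimal places: P(Elevator stuck between floors) ≈ 0.4378.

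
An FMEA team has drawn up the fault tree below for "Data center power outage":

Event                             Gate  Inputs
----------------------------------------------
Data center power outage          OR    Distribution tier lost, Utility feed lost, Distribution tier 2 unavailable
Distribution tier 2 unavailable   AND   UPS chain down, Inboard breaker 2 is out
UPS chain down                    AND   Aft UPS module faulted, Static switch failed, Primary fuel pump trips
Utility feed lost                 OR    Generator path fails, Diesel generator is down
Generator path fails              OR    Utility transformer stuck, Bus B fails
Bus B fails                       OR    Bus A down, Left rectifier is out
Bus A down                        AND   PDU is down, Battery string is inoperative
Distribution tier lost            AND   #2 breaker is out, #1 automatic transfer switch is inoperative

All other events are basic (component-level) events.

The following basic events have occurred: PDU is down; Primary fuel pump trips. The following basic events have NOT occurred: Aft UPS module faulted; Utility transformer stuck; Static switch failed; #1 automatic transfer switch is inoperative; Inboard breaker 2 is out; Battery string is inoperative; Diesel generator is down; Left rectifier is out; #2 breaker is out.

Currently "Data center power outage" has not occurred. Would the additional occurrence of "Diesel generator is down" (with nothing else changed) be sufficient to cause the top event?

Yes

Counterfactual: set "Diesel generator is down" to occurred.
Distribution tier lost [AND]: #2 breaker is out=not, #1 automatic transfer switch is inoperative=not → not all inputs occur → does not occur.
Bus A down [AND]: PDU is down=occurs, Battery string is inoperative=not → not all inputs occur → does not occur.
Bus B fails [OR]: Bus A down=not, Left rectifier is out=not → no input occurs → does not occur.
Generator path fails [OR]: Utility transformer stuck=not, Bus B fails=not → no input occurs → does not occur.
Utility feed lost [OR]: Generator path fails=not, Diesel generator is down=occurs → at least one input occurs → occurs.
UPS chain down [AND]: Aft UPS module faulted=not, Static switch failed=not, Primary fuel pump trips=occurs → not all inputs occur → does not occur.
Distribution tier 2 unavailable [AND]: UPS chain down=not, Inboard breaker 2 is out=not → not all inputs occur → does not occur.
Data center power outage [OR]: Distribution tier lost=not, Utility feed lost=occurs, Distribution tier 2 unavailable=not → at least one input occurs → occurs.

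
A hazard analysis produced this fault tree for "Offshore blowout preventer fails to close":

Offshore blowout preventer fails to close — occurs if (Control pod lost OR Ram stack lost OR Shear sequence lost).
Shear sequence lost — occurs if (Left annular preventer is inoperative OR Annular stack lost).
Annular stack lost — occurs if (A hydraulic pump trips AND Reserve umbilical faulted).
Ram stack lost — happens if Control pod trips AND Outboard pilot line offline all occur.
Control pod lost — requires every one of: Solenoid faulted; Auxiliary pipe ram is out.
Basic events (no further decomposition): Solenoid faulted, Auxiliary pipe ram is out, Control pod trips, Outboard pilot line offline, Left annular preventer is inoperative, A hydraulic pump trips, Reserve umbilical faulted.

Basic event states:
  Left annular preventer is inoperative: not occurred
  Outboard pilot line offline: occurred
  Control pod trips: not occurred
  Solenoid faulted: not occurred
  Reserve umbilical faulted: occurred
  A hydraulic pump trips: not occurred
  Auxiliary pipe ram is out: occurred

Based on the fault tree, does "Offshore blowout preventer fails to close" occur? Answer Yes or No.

Control pod lost [AND]: Solenoid faulted=not, Auxiliary pipe ram is out=occurs → not all inputs occur → does not occur.
Ram stack lost [AND]: Control pod trips=not, Outboard pilot line offline=occurs → not all inputs occur → does not occur.
Annular stack lost [AND]: A hydraulic pump trips=not, Reserve umbilical faulted=occurs → not all inputs occur → does not occur.
Shear sequence lost [OR]: Left annular preventer is inoperative=not, Annular stack lost=not → no input occurs → does not occur.
Offshore blowout preventer fails to close [OR]: Control pod lost=not, Ram stack lost=not, Shear sequence lost=not → no input occurs → does not occur.

No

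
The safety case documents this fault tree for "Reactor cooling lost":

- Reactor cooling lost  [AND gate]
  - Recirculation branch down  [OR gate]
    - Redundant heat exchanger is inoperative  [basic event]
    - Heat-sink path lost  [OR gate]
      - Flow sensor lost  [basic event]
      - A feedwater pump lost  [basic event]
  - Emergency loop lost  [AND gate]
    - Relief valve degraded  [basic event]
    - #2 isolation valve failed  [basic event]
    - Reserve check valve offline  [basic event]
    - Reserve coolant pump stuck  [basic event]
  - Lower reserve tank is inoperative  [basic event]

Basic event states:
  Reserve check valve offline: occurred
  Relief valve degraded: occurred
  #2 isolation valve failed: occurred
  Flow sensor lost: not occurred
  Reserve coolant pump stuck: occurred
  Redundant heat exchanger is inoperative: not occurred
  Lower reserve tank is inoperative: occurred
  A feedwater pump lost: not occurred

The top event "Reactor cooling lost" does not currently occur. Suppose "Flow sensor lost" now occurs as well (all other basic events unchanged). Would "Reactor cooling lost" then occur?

Counterfactual: set "Flow sensor lost" to occurred.
Heat-sink path lost [OR]: Flow sensor lost=occurs, A feedwater pump lost=not → at least one input occurs → occurs.
Recirculation branch down [OR]: Redundant heat exchanger is inoperative=not, Heat-sink path lost=occurs → at least one input occurs → occurs.
Emergency loop lost [AND]: Relief valve degraded=occurs, #2 isolation valve failed=occurs, Reserve check valve offline=occurs, Reserve coolant pump stuck=occurs → all inputs occur → occurs.
Reactor cooling lost [AND]: Recirculation branch down=occurs, Emergency loop lost=occurs, Lower reserve tank is inoperative=occurs → all inputs occur → occurs.

Yes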